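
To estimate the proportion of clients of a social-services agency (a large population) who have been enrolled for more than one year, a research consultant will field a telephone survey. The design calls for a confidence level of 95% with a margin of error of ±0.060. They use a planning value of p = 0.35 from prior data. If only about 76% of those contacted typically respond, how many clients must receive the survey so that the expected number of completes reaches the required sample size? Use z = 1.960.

320

Completed interviews needed: n₀ = 1.960² × 0.2275 / 0.060² ≈ 242.77 → 243.
At a 76% response rate, contacts needed = 243 / 0.76 ≈ 319.74 → 320.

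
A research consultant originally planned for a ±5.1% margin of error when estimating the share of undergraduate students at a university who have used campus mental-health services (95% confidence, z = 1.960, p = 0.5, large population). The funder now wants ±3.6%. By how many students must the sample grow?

At ±5.1%: n = 1.960² × 0.2500 / 0.051² ≈ 369.24 → 370.
At ±3.6%: n = 1.960² × 0.2500 / 0.036² ≈ 741.05 → 742.
Additional respondents: 742 − 370 = 372.

372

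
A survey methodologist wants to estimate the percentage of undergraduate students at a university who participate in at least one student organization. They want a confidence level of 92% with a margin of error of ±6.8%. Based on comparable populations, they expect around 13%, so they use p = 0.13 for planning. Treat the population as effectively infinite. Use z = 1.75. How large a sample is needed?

75

With p = 0.13, p(1−p) = 0.1131.
n = z²·p(1−p)/E² = 1.75² × 0.1131 / 0.068² = 3.0625 × 0.1131 / 0.004624 ≈ 74.91.
Rounding up gives n = 75.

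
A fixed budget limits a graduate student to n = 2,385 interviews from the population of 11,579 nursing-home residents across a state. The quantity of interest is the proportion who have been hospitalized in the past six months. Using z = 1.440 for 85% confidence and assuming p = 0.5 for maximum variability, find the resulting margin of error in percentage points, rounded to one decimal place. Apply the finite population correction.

Finite-population factor: (N−n)/(N−1) = (11579−2385)/(11579−1) = 0.7941.
SE(p̂) = √[p(1−p)/n · (N−n)/(N−1)] = √[0.2500/2385 × 0.7941] = 0.00912.
E = z × SE = 1.440 × 0.00912 = 0.01314 ≈ 1.3 percentage points.

1.3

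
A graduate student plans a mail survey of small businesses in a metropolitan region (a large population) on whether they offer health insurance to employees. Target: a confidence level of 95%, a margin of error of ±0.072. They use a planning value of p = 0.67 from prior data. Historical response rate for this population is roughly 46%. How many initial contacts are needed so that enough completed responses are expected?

For 95% confidence, z = 1.960.
Completed interviews needed: n₀ = 1.960² × 0.2211 / 0.072² ≈ 163.85 → 164.
At a 46% response rate, contacts needed = 164 / 0.46 ≈ 356.52 → 357.

357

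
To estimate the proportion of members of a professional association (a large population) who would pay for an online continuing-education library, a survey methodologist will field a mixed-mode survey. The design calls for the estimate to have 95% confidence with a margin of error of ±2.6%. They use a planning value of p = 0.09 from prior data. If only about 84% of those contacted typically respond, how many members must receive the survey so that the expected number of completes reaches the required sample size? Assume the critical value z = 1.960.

Completed interviews needed: n₀ = 1.960² × 0.0819 / 0.026² ≈ 465.42 → 466.
At an 84% response rate, contacts needed = 466 / 0.84 ≈ 554.76 → 555.

555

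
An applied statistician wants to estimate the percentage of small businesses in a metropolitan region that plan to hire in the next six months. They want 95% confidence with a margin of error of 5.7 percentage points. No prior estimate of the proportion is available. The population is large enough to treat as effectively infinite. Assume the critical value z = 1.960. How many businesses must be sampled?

With no prior estimate, use p = 0.5, giving p(1−p) = 0.25.
n = z²·p(1−p)/E² = 1.960² × 0.2500 / 0.057² = 3.8416 × 0.2500 / 0.003249 ≈ 295.60.
Rounding up gives n = 296.

296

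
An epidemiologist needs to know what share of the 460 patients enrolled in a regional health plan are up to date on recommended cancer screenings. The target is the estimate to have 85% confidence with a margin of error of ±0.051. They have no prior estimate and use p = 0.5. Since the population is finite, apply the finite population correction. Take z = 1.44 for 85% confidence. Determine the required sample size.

Unadjusted: n₀ = 1.44² × 0.50 × 0.50 / 0.051² ≈ 199.31, so n₀ = 200.
Finite population correction with N = 460: n = n₀ / (1 + (n₀−1)/N) = 200 / (1 + 199/460) = 200 / 1.4326 ≈ 139.61.
Rounding up, n = 140.

140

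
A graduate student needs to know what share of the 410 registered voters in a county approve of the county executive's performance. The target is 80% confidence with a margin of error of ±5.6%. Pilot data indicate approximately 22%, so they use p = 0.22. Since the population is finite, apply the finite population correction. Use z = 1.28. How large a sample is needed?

Unadjusted: n₀ = 1.28² × 0.22 × 0.78 / 0.056² ≈ 89.65, so n₀ = 90.
Finite population correction with N = 410: n = n₀ / (1 + (n₀−1)/N) = 90 / (1 + 89/410) = 90 / 1.2171 ≈ 73.95.
Rounding up, n = 74.

74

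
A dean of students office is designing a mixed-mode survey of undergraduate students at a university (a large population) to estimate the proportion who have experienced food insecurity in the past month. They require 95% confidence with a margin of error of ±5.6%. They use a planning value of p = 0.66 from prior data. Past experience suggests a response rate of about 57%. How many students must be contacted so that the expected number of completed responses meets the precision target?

483

For 95% confidence, z = 1.960.
Completed interviews needed: n₀ = 1.960² × 0.2244 / 0.056² ≈ 274.89 → 275.
At a 57% response rate, contacts needed = 275 / 0.57 ≈ 482.46 → 483.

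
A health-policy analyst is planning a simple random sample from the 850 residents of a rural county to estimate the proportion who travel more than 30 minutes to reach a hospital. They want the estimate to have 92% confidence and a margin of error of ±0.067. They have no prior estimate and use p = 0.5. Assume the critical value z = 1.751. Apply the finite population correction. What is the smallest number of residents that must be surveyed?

143

Unadjusted: n₀ = 1.751² × 0.50 × 0.50 / 0.067² ≈ 170.75, so n₀ = 171.
Finite population correction with N = 850: n = n₀ / (1 + (n₀−1)/N) = 171 / (1 + 170/850) = 171 / 1.2000 ≈ 142.50.
Rounding up, n = 143.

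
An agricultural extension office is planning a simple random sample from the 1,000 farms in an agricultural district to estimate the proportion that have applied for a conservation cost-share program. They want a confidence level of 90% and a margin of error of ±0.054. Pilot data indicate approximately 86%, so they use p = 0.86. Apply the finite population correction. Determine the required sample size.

For 90% confidence, z = 1.64.
Unadjusted: n₀ = 1.64² × 0.86 × 0.14 / 0.054² ≈ 111.05, so n₀ = 112.
Finite population correction with N = 1,000: n = n₀ / (1 + (n₀−1)/N) = 112 / (1 + 111/1000) = 112 / 1.1110 ≈ 100.81.
Rounding up, n = 101.

101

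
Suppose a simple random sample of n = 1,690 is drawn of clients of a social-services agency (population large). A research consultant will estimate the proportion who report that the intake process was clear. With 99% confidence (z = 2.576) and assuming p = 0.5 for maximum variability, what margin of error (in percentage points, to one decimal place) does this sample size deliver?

SE(p̂) = √[p(1−p)/n] = √[0.2500/1690] = 0.01216.
E = z × SE = 2.576 × 0.01216 = 0.03133, or 3.1 percentage points.

3.1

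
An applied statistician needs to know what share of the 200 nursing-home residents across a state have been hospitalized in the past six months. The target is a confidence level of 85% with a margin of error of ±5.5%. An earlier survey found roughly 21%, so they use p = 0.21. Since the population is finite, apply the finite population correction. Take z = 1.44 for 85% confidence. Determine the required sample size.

Unadjusted: n₀ = 1.44² × 0.21 × 0.79 / 0.055² ≈ 113.72, so n₀ = 114.
Finite population correction with N = 200: n = n₀ / (1 + (n₀−1)/N) = 114 / (1 + 113/200) = 114 / 1.5650 ≈ 72.84.
Rounding up, n = 73.

73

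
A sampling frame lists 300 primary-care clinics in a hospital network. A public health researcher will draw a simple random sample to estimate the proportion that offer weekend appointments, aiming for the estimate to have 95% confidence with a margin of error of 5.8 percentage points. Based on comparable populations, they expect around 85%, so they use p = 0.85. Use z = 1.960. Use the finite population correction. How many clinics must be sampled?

Unadjusted: n₀ = 1.960² × 0.85 × 0.15 / 0.058² ≈ 145.60, so n₀ = 146.
Finite population correction with N = 300: n = n₀ / (1 + (n₀−1)/N) = 146 / (1 + 145/300) = 146 / 1.4833 ≈ 98.43.
Rounding up, n = 99.

99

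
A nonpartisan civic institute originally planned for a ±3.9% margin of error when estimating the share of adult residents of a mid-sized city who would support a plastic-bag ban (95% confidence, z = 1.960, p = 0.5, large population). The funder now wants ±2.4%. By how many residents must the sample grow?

1036

At ±3.9%: n = 1.960² × 0.2500 / 0.039² ≈ 631.43 → 632.
At ±2.4%: n = 1.960² × 0.2500 / 0.024² ≈ 1667.36 → 1668.
Additional respondents: 1668 − 632 = 1036.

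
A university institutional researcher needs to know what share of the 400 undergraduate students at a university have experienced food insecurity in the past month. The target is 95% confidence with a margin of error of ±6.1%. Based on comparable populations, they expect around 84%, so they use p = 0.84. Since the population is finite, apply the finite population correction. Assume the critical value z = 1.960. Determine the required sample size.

104

Unadjusted: n₀ = 1.960² × 0.84 × 0.16 / 0.061² ≈ 138.76, so n₀ = 139.
Finite population correction with N = 400: n = n₀ / (1 + (n₀−1)/N) = 139 / (1 + 138/400) = 139 / 1.3450 ≈ 103.35.
Rounding up, n = 104.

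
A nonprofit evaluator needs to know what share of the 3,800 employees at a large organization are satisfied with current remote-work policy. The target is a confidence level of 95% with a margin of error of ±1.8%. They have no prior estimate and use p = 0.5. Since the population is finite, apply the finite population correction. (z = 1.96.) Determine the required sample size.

Unadjusted: n₀ = 1.96² × 0.50 × 0.50 / 0.018² ≈ 2964.20, so n₀ = 2965.
Finite population correction with N = 3,800: n = n₀ / (1 + (n₀−1)/N) = 2965 / (1 + 2964/3800) = 2965 / 1.7800 ≈ 1665.73.
Rounding up, n = 1666.

1666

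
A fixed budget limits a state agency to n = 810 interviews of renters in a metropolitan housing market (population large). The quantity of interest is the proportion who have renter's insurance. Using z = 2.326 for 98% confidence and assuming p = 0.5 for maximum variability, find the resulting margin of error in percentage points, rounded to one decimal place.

4.1

SE(p̂) = √[p(1−p)/n] = √[0.2500/810] = 0.01757.
E = z × SE = 2.326 × 0.01757 = 0.04086, or 4.1 percentage points.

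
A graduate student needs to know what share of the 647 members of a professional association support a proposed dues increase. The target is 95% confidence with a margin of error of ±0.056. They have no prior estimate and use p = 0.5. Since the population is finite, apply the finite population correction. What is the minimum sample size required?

209

For 95% confidence, z = 1.960.
Unadjusted: n₀ = 1.960² × 0.50 × 0.50 / 0.056² ≈ 306.25, so n₀ = 307.
Finite population correction with N = 647: n = n₀ / (1 + (n₀−1)/N) = 307 / (1 + 306/647) = 307 / 1.4730 ≈ 208.42.
Rounding up, n = 209.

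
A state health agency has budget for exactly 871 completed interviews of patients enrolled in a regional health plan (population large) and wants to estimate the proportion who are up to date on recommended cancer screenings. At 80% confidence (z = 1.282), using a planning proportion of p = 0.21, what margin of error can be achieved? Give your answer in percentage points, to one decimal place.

1.8

SE(p̂) = √[p(1−p)/n] = √[0.1659/871] = 0.01380.
E = z × SE = 1.282 × 0.01380 = 0.01769, or 1.8 percentage points.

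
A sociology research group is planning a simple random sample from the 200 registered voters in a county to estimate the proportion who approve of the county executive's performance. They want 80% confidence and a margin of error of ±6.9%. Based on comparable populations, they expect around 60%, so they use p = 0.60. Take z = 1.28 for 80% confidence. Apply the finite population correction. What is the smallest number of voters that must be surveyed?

59

Unadjusted: n₀ = 1.28² × 0.60 × 0.40 / 0.069² ≈ 82.59, so n₀ = 83.
Finite population correction with N = 200: n = n₀ / (1 + (n₀−1)/N) = 83 / (1 + 82/200) = 83 / 1.4100 ≈ 58.87.
Rounding up, n = 59.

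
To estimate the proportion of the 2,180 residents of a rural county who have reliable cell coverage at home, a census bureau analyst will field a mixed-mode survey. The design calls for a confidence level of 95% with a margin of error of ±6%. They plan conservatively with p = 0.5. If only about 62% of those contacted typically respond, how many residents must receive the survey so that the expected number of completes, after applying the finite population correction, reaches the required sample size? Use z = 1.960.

Completed interviews needed (unadjusted): n₀ = 1.960² × 0.2500 / 0.060² ≈ 266.78 → 267.
FPC for N = 2,180: n = 267 / (1 + 266/2180) = 267 / 1.1220 ≈ 237.96 → 238.
At a 62% response rate, contacts needed = 238 / 0.62 ≈ 383.87 → 384.

384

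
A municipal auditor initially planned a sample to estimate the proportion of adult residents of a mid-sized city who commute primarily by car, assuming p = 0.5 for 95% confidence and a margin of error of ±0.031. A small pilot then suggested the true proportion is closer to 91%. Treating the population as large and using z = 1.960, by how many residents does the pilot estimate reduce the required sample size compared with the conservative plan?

672

Conservative (p = 0.5): n = 1.960² × 0.25 / 0.031² ≈ 999.38 → 1000.
Using p = 0.91: p(1−p) = 0.0819, so n = 1.960² × 0.0819 / 0.031² ≈ 327.40 → 328.
Reduction: 1000 − 328 = 672.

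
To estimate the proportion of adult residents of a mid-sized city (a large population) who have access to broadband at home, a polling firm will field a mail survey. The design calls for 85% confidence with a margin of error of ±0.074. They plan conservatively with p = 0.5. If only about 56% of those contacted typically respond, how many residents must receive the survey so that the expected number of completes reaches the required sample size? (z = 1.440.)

Completed interviews needed: n₀ = 1.440² × 0.2500 / 0.074² ≈ 94.67 → 95.
At a 56% response rate, contacts needed = 95 / 0.56 ≈ 169.64 → 170.

170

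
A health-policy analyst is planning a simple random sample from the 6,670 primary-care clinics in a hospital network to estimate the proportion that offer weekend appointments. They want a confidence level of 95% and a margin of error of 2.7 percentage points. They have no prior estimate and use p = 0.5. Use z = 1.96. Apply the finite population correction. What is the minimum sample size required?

1101

Unadjusted: n₀ = 1.96² × 0.50 × 0.50 / 0.027² ≈ 1317.42, so n₀ = 1318.
Finite population correction with N = 6,670: n = n₀ / (1 + (n₀−1)/N) = 1318 / (1 + 1317/6670) = 1318 / 1.1975 ≈ 1100.67.
Rounding up, n = 1101.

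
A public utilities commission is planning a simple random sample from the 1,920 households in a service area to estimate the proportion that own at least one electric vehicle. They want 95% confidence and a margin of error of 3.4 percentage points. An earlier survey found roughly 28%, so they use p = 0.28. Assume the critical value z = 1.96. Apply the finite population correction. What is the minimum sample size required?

497

Unadjusted: n₀ = 1.96² × 0.28 × 0.72 / 0.034² ≈ 669.95, so n₀ = 670.
Finite population correction with N = 1,920: n = n₀ / (1 + (n₀−1)/N) = 670 / (1 + 669/1920) = 670 / 1.3484 ≈ 496.87.
Rounding up, n = 497.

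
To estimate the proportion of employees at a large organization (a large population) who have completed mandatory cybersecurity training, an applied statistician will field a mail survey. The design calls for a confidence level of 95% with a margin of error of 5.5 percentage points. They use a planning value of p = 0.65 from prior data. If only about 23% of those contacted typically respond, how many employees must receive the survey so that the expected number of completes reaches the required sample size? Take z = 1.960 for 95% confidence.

Completed interviews needed: n₀ = 1.960² × 0.2275 / 0.055² ≈ 288.91 → 289.
At a 23% response rate, contacts needed = 289 / 0.23 ≈ 1256.52 → 1257.

1257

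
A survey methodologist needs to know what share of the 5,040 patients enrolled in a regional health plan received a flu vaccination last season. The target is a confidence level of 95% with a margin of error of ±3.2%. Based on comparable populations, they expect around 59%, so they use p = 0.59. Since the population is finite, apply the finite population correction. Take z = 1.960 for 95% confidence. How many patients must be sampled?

770

Unadjusted: n₀ = 1.960² × 0.59 × 0.41 / 0.032² ≈ 907.50, so n₀ = 908.
Finite population correction with N = 5,040: n = n₀ / (1 + (n₀−1)/N) = 908 / (1 + 907/5040) = 908 / 1.1800 ≈ 769.52.
Rounding up, n = 770.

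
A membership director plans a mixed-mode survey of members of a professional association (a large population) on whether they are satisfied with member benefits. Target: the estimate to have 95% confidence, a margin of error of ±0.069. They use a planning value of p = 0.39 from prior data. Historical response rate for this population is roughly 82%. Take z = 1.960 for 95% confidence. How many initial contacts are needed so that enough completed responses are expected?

Completed interviews needed: n₀ = 1.960² × 0.2379 / 0.069² ≈ 191.96 → 192.
At an 82% response rate, contacts needed = 192 / 0.82 ≈ 234.15 → 235.

235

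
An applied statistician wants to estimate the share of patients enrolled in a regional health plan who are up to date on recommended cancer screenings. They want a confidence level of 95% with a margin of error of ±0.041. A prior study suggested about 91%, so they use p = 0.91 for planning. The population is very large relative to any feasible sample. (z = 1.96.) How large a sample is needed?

With p = 0.91, p(1−p) = 0.0819.
n = z²·p(1−p)/E² = 1.96² × 0.0819 / 0.041² = 3.8416 × 0.0819 / 0.001681 ≈ 187.17.
Rounding up gives n = 188.

188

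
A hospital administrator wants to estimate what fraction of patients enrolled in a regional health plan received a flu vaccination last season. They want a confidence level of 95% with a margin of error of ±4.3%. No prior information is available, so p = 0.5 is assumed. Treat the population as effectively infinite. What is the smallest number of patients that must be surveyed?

For 95% confidence, z = 1.960.
With p = 0.5, p(1−p) = 0.25.
n = z²·p(1−p)/E² = 1.960² × 0.2500 / 0.043² = 3.8416 × 0.2500 / 0.001849 ≈ 519.42.
Rounding up gives n = 520.

520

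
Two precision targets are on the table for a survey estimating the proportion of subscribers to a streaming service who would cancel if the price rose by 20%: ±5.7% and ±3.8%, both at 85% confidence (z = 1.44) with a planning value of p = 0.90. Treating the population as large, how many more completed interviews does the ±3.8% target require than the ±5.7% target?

72

At ±5.7%: n = 1.44² × 0.0900 / 0.057² ≈ 57.44 → 58.
At ±3.8%: n = 1.44² × 0.0900 / 0.038² ≈ 129.24 → 130.
Additional respondents: 130 − 58 = 72.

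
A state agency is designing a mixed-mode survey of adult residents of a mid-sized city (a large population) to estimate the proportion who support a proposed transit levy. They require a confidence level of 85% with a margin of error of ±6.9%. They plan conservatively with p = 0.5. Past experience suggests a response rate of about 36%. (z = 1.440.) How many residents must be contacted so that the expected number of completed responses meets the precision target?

Completed interviews needed: n₀ = 1.440² × 0.2500 / 0.069² ≈ 108.88 → 109.
At a 36% response rate, contacts needed = 109 / 0.36 ≈ 302.78 → 303.

303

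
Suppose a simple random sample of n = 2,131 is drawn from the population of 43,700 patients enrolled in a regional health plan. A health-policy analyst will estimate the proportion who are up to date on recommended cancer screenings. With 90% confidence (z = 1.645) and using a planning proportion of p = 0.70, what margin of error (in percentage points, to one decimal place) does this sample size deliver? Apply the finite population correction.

Finite-population factor: (N−n)/(N−1) = (43700−2131)/(43700−1) = 0.9513.
SE(p̂) = √[p(1−p)/n · (N−n)/(N−1)] = √[0.2100/2131 × 0.9513] = 0.00968.
E = z × SE = 1.645 × 0.00968 = 0.01593 ≈ 1.6 percentage points.

1.6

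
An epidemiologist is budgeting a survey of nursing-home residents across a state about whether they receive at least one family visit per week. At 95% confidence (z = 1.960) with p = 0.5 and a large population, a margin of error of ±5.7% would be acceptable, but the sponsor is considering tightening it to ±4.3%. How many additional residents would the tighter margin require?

224

At ±5.7%: n = 1.960² × 0.2500 / 0.057² ≈ 295.60 → 296.
At ±4.3%: n = 1.960² × 0.2500 / 0.043² ≈ 519.42 → 520.
Additional respondents: 520 − 296 = 224.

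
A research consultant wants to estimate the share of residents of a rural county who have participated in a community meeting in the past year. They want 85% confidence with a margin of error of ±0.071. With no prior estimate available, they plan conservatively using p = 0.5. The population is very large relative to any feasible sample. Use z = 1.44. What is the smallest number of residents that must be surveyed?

With p = 0.5, p(1−p) = 0.25.
n = z²·p(1−p)/E² = 1.44² × 0.2500 / 0.071² = 2.0736 × 0.2500 / 0.005041 ≈ 102.84.
Rounding up gives n = 103.

103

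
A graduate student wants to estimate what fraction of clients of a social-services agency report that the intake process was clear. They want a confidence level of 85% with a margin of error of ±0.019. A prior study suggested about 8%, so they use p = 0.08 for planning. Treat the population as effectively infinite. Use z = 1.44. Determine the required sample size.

423

With p = 0.08, p(1−p) = 0.0736.
n = z²·p(1−p)/E² = 1.44² × 0.0736 / 0.019² = 2.0736 × 0.0736 / 0.000361 ≈ 422.76.
Rounding up gives n = 423.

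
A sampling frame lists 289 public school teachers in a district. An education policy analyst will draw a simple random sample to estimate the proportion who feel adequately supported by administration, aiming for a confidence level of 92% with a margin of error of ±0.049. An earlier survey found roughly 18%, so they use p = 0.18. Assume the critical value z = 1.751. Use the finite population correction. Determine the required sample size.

Unadjusted: n₀ = 1.751² × 0.18 × 0.82 / 0.049² ≈ 188.48, so n₀ = 189.
Finite population correction with N = 289: n = n₀ / (1 + (n₀−1)/N) = 189 / (1 + 188/289) = 189 / 1.6505 ≈ 114.51.
Rounding up, n = 115.

115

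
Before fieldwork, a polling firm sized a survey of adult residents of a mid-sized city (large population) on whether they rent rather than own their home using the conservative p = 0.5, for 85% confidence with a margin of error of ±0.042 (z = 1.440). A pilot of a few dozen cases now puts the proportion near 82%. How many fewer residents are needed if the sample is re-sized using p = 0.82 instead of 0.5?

120

Conservative (p = 0.5): n = 1.440² × 0.25 / 0.042² ≈ 293.88 → 294.
Using p = 0.82: p(1−p) = 0.1476, so n = 1.440² × 0.1476 / 0.042² ≈ 173.51 → 174.
Reduction: 294 − 174 = 120.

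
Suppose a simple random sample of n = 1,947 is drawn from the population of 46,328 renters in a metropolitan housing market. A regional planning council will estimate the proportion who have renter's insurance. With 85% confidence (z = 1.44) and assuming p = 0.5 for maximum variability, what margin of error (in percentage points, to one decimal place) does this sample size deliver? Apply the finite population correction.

1.6

Finite-population factor: (N−n)/(N−1) = (46328−1947)/(46328−1) = 0.9580.
SE(p̂) = √[p(1−p)/n · (N−n)/(N−1)] = √[0.2500/1947 × 0.9580] = 0.01109.
E = z × SE = 1.44 × 0.01109 = 0.01597 ≈ 1.6 percentage points.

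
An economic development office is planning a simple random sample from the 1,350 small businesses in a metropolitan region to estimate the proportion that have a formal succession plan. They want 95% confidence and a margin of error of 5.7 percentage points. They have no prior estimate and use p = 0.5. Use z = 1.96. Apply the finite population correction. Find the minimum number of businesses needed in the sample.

243

Unadjusted: n₀ = 1.96² × 0.50 × 0.50 / 0.057² ≈ 295.60, so n₀ = 296.
Finite population correction with N = 1,350: n = n₀ / (1 + (n₀−1)/N) = 296 / (1 + 295/1350) = 296 / 1.2185 ≈ 242.92.
Rounding up, n = 243.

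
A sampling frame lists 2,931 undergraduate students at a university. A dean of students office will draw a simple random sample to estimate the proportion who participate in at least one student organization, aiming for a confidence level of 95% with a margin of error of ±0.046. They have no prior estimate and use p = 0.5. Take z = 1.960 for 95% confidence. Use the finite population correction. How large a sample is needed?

394

Unadjusted: n₀ = 1.960² × 0.50 × 0.50 / 0.046² ≈ 453.88, so n₀ = 454.
Finite population correction with N = 2,931: n = n₀ / (1 + (n₀−1)/N) = 454 / (1 + 453/2931) = 454 / 1.1546 ≈ 393.23.
Rounding up, n = 394.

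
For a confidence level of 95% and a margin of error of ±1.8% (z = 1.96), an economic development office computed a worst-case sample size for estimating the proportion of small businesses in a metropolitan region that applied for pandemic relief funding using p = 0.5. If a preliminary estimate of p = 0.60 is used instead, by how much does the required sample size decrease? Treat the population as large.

Conservative (p = 0.5): n = 1.96² × 0.25 / 0.018² ≈ 2964.20 → 2965.
Using p = 0.60: p(1−p) = 0.2400, so n = 1.96² × 0.2400 / 0.018² ≈ 2845.63 → 2846.
Reduction: 2965 − 2846 = 119.

119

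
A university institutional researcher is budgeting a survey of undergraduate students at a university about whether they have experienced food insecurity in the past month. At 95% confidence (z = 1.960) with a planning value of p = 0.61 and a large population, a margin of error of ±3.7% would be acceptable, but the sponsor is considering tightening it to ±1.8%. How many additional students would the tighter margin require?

2153

At ±3.7%: n = 1.960² × 0.2379 / 0.037² ≈ 667.58 → 668.
At ±1.8%: n = 1.960² × 0.2379 / 0.018² ≈ 2820.73 → 2821.
Additional respondents: 2821 − 668 = 2153.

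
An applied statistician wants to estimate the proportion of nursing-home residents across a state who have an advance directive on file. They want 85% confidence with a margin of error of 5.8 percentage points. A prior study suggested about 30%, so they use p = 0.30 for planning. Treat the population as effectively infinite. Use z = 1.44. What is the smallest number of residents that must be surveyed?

With p = 0.30, p(1−p) = 0.2100.
n = z²·p(1−p)/E² = 1.44² × 0.2100 / 0.058² = 2.0736 × 0.2100 / 0.003364 ≈ 129.45.
Rounding up gives n = 130.

130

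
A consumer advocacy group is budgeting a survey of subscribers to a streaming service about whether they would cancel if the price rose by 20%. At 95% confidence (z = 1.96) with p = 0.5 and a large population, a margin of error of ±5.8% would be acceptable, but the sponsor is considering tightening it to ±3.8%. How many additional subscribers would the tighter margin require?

At ±5.8%: n = 1.96² × 0.2500 / 0.058² ≈ 285.49 → 286.
At ±3.8%: n = 1.96² × 0.2500 / 0.038² ≈ 665.10 → 666.
Additional respondents: 666 − 286 = 380.

380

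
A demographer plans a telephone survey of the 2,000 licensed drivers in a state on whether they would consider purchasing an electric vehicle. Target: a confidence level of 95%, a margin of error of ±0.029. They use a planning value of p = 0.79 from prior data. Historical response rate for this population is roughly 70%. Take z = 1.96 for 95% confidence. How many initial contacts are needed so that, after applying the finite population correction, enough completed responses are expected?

786

Completed interviews needed (unadjusted): n₀ = 1.96² × 0.1659 / 0.029² ≈ 757.81 → 758.
FPC for N = 2,000: n = 758 / (1 + 757/2000) = 758 / 1.3785 ≈ 549.87 → 550.
At a 70% response rate, contacts needed = 550 / 0.70 ≈ 785.71 → 786.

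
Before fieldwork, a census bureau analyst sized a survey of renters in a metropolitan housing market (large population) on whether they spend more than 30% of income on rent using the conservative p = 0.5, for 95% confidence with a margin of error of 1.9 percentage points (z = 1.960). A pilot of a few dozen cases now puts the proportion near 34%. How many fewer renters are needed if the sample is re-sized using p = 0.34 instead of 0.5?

273

Conservative (p = 0.5): n = 1.960² × 0.25 / 0.019² ≈ 2660.39 → 2661.
Using p = 0.34: p(1−p) = 0.2244, so n = 1.960² × 0.2244 / 0.019² ≈ 2387.96 → 2388.
Reduction: 2661 − 2388 = 273.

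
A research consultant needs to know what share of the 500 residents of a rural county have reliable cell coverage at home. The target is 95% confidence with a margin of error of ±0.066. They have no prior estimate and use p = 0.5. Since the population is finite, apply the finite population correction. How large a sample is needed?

For 95% confidence, z = 1.960.
Unadjusted: n₀ = 1.960² × 0.50 × 0.50 / 0.066² ≈ 220.48, so n₀ = 221.
Finite population correction with N = 500: n = n₀ / (1 + (n₀−1)/N) = 221 / (1 + 220/500) = 221 / 1.4400 ≈ 153.47.
Rounding up, n = 154.

154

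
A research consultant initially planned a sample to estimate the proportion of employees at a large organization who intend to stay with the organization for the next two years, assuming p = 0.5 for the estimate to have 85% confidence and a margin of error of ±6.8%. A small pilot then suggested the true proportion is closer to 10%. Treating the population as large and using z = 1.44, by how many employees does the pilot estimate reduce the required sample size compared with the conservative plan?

72

Conservative (p = 0.5): n = 1.44² × 0.25 / 0.068² ≈ 112.11 → 113.
Using p = 0.10: p(1−p) = 0.0900, so n = 1.44² × 0.0900 / 0.068² ≈ 40.36 → 41.
Reduction: 113 − 41 = 72.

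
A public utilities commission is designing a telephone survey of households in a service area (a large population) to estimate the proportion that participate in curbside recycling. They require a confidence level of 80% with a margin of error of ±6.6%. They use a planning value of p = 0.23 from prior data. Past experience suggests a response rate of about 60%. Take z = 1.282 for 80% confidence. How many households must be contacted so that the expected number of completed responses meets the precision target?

112

Completed interviews needed: n₀ = 1.282² × 0.1771 / 0.066² ≈ 66.82 → 67.
At a 60% response rate, contacts needed = 67 / 0.60 ≈ 111.67 → 112.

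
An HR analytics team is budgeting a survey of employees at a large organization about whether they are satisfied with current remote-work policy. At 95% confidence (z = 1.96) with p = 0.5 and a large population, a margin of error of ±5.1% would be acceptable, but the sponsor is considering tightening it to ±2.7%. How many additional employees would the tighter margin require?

948

At ±5.1%: n = 1.96² × 0.2500 / 0.051² ≈ 369.24 → 370.
At ±2.7%: n = 1.96² × 0.2500 / 0.027² ≈ 1317.42 → 1318.
Additional respondents: 1318 − 370 = 948.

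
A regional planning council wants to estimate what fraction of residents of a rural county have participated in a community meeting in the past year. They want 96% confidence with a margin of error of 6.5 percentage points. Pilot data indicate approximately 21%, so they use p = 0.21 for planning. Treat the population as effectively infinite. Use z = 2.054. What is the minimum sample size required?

With p = 0.21, p(1−p) = 0.1659.
n = z²·p(1−p)/E² = 2.054² × 0.1659 / 0.065² = 4.2189 × 0.1659 / 0.004225 ≈ 165.66.
Rounding up gives n = 166.

166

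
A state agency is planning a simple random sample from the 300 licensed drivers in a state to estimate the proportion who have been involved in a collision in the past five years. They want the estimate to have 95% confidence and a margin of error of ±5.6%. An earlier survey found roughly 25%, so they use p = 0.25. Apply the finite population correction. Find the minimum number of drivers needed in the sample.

131

For 95% confidence, z = 1.960.
Unadjusted: n₀ = 1.960² × 0.25 × 0.75 / 0.056² ≈ 229.69, so n₀ = 230.
Finite population correction with N = 300: n = n₀ / (1 + (n₀−1)/N) = 230 / (1 + 229/300) = 230 / 1.7633 ≈ 130.43.
Rounding up, n = 131.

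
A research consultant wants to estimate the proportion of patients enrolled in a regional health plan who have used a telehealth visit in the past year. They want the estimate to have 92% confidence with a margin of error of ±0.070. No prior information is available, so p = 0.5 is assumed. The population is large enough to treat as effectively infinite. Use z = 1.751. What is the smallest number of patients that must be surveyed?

157

With p = 0.5, p(1−p) = 0.25.
n = z²·p(1−p)/E² = 1.751² × 0.2500 / 0.070² = 3.0660 × 0.2500 / 0.004900 ≈ 156.43.
Rounding up gives n = 157.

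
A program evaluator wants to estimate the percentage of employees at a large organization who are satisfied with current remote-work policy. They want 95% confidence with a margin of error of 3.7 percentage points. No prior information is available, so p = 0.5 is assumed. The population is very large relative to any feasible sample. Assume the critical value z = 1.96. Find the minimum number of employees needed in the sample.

With p = 0.5, p(1−p) = 0.25.
n = z²·p(1−p)/E² = 1.96² × 0.2500 / 0.037² = 3.8416 × 0.2500 / 0.001369 ≈ 701.53.
Rounding up gives n = 702.

702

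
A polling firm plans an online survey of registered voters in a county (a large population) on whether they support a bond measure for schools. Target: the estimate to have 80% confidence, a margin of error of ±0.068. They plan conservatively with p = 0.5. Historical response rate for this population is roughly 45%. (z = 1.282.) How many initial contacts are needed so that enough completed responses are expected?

198

Completed interviews needed: n₀ = 1.282² × 0.2500 / 0.068² ≈ 88.86 → 89.
At a 45% response rate, contacts needed = 89 / 0.45 ≈ 197.78 → 198.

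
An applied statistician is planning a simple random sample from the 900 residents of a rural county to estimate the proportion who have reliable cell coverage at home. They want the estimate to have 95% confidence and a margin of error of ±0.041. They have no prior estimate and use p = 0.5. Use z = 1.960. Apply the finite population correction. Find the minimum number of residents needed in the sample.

350

Unadjusted: n₀ = 1.960² × 0.50 × 0.50 / 0.041² ≈ 571.33, so n₀ = 572.
Finite population correction with N = 900: n = n₀ / (1 + (n₀−1)/N) = 572 / (1 + 571/900) = 572 / 1.6344 ≈ 349.97.
Rounding up, n = 350.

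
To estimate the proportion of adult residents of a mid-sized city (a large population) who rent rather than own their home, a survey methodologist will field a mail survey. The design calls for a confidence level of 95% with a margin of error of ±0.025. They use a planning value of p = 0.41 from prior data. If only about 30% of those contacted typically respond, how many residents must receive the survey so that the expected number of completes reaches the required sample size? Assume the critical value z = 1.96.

4957

Completed interviews needed: n₀ = 1.96² × 0.2419 / 0.025² ≈ 1486.85 → 1487.
At a 30% response rate, contacts needed = 1487 / 0.30 ≈ 4956.67 → 4957.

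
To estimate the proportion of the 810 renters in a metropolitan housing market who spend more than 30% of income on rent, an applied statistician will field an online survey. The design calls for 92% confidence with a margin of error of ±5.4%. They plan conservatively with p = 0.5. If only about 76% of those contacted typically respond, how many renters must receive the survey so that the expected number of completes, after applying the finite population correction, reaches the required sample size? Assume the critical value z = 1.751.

262

Completed interviews needed (unadjusted): n₀ = 1.751² × 0.2500 / 0.054² ≈ 262.86 → 263.
FPC for N = 810: n = 263 / (1 + 262/810) = 263 / 1.3235 ≈ 198.72 → 199.
At a 76% response rate, contacts needed = 199 / 0.76 ≈ 261.84 → 262.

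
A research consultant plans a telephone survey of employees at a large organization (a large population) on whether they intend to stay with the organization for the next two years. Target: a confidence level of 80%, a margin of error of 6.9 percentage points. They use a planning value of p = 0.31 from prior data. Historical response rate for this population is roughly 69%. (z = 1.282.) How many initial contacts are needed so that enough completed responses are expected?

108

Completed interviews needed: n₀ = 1.282² × 0.2139 / 0.069² ≈ 73.84 → 74.
At a 69% response rate, contacts needed = 74 / 0.69 ≈ 107.25 → 108.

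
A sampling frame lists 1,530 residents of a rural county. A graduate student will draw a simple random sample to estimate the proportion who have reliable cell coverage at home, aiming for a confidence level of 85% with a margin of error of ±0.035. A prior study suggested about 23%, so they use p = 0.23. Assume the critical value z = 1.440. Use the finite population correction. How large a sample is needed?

Unadjusted: n₀ = 1.440² × 0.23 × 0.77 / 0.035² ≈ 299.78, so n₀ = 300.
Finite population correction with N = 1,530: n = n₀ / (1 + (n₀−1)/N) = 300 / (1 + 299/1530) = 300 / 1.1954 ≈ 250.96.
Rounding up, n = 251.

251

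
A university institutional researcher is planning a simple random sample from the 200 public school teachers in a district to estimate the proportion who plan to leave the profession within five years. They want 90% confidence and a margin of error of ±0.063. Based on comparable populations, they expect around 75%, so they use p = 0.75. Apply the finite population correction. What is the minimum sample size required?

For 90% confidence, z = 1.645.
Unadjusted: n₀ = 1.645² × 0.75 × 0.25 / 0.063² ≈ 127.84, so n₀ = 128.
Finite population correction with N = 200: n = n₀ / (1 + (n₀−1)/N) = 128 / (1 + 127/200) = 128 / 1.6350 ≈ 78.29.
Rounding up, n = 79.

79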